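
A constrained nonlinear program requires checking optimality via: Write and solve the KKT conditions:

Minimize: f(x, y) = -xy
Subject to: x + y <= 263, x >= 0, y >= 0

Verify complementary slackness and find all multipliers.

Problem: min -xy s.t. x + y <= 263 (multiplier lambda), x >= 0 (mu_x), y >= 0 (mu_y)
KKT stationarity: -y + lambda - mu_x = 0, -x + lambda - mu_y = 0, with lambda, mu_x, mu_y >= 0
Complementary slackness: lambda*(x + y - 263) = 0, mu_x*x = 0, mu_y*y = 0
If lambda = 0: y = -mu_x <= 0 and x = -mu_y <= 0 force x = y = 0 with f = 0; but x = y = 263/2 is feasible with f = -69169/4 < 0, so this is not the minimum. Hence lambda > 0 and x + y = 263.
Try x > 0, y > 0 (so mu_x = mu_y = 0): y = lambda, x = lambda => x = y = lambda
x + y = 263 => 2*lambda = 263 => lambda = 263/2
x* = y* = 263/2 > 0, consistent with mu_x = mu_y = 0.
(Any feasible point with x = 0 or y = 0 has f = 0 > -69169/4, so the minimum is not on those boundaries.)
min(-xy) = -69169/4 (i.e. max xy = 69169/4)
Multipliers: lambda = 263/2, mu_x = 0, mu_y = 0
Complementary slackness: lambda*(x + y - 263) = 263/2*(263/2 + 263/2 - 263) = 0, mu_x*x = 0*263/2 = 0, mu_y*y = 0*263/2 = 0. Satisfied.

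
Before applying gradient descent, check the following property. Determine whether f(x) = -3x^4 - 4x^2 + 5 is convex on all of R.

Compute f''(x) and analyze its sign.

f(x) = -3x^4 - 4x^2 + 5
f'(x) = -12x^3 + -8x
f''(x) = -36x^2 + -8
f''(x) = -36x^2 + -8 <= -8 < 0 for all x
Therefore, f is concave on R.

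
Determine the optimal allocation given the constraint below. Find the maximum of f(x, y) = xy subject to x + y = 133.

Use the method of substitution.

Substitute y = 133 - x into f(x,y) = xy:
g(x) = x(133 - x) = 133x - x^2
g'(x) = 133 - 2x = 0  =>  x = 133/2
y = 133 - 133/2 = 133/2
Maximum value = (133/2) * (133/2) = 17689/4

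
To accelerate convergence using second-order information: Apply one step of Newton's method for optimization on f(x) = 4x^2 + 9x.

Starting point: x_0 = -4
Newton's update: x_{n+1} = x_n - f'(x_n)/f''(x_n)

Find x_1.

f(x) = 4x^2 + 9x
f'(x) = 8x + (9), f''(x) = 8
Newton step: x_1 = x_0 - f'(x_0)/f''(x_0)
f'(-4) = -23
x_1 = -4 - -23/8 = -9/8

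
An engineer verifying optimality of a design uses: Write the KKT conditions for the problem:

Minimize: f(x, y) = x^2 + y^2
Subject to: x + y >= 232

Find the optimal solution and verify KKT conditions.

KKT conditions for min x^2 + y^2 s.t. x + y >= 232:
Stationarity: 2x = mu, 2y = mu
So x = y = mu/2.
Complementary slackness: mu*(x + y - 232) = 0
Primal feasibility: x + y >= 232; dual feasibility: mu >= 0
If mu = 0 then x = y = 0, but 0 + 0 < 232 is infeasible, so the constraint is active.
Constraint active: x + y = 2*(mu/2) = 232 => mu = 232
x = y = 116, f = 26912
Verify: stationarity 2*116 = 232 = mu; primal 116 + 116 = 232 >= 232; dual mu = 232 >= 0; complementary slackness 232*(232 - 232) = 0. All KKT conditions hold.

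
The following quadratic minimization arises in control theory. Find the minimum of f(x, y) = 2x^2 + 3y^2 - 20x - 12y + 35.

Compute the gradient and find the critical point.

f(x,y) = 2x^2 + 3y^2 - 20x - 12y + 35
df/dx = 4x + (-20) = 0  =>  x = 5
df/dy = 6y + (-12) = 0  =>  y = 2
f(5, 2) = 2*(5)^2 + 3*(2)^2 + -20*(5) + -12*(2) + 35 = -27
Hessian is diagonal with entries 4, 6 > 0, so this is a minimum.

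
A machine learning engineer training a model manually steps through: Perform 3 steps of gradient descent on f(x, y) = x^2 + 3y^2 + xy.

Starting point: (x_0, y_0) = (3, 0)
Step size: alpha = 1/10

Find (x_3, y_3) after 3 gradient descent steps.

f(x,y) = x^2 + 3y^2 + xy
grad_x = 2x + 1y, grad_y = 6y + 1x
Step 1: grad = (6, 3), (12/5, -3/10)
Step 2: grad = (9/2, 3/5), (39/20, -9/25)
Step 3: grad = (177/50, -21/100), (399/250, -339/1000)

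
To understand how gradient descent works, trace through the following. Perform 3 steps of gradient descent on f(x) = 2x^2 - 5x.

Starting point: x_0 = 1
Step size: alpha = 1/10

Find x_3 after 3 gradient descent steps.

f(x) = 2x^2 - 5x, f'(x) = 4x + (-5)
Step 1: f'(1) = -1, x_1 = 1 - 1/10 * -1 = 11/10
Step 2: f'(11/10) = -3/5, x_2 = 11/10 - 1/10 * -3/5 = 29/25
Step 3: f'(29/25) = -9/25, x_3 = 29/25 - 1/10 * -9/25 = 299/250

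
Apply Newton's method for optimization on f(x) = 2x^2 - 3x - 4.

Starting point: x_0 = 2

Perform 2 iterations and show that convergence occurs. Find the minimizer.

f(x) = 2x^2 - 3x - 4, f'(x) = 4x + (-3), f''(x) = 4
Step 1: f'(2) = 5, x_1 = 2 - 5/4 = 3/4
Step 2: f'(3/4) = 0, x_2 = 3/4 (converged)
Newton's method converges in 1 step for quadratics.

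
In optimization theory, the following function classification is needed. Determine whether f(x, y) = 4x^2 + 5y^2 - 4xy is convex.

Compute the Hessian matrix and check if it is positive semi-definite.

f(x,y) = 4x^2 + 5y^2 - 4xy
Hessian H = [[8, -4], [-4, 10]]
trace(H) = 18, det(H) = 64
Eigenvalues: (18 +/- sqrt(68)) / 2 = 13.12, 4.877
Since both eigenvalues > 0, f is convex.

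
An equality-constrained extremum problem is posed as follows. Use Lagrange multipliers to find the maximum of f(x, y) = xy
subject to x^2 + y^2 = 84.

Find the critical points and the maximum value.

Lagrange conditions: y = 2*lambda*x and x = 2*lambda*y
If x = 0 then y = 0, violating the constraint, so x, y != 0.
Dividing: y/x = x/y => x^2 = y^2 => y = x or y = -x
Constraint: 2x^2 = 84 => x^2 = 42 => x = +/-sqrt(42)
Critical points: (sqrt(42), sqrt(42)), (-sqrt(42), -sqrt(42)), (sqrt(42), -sqrt(42)), (-sqrt(42), sqrt(42))
  y = x:  xy = x^2 = 42  at (sqrt(42), sqrt(42)) and (-sqrt(42), -sqrt(42))
  y = -x: xy = -x^2 = -42 at (sqrt(42), -sqrt(42)) and (-sqrt(42), sqrt(42))
Maximum xy = 42 at (sqrt(42), sqrt(42)) and (-sqrt(42), -sqrt(42))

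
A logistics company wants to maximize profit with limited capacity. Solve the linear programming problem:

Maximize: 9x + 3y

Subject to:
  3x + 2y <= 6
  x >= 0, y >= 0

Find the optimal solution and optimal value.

The feasible region has vertices at [(0, 0), (2, 0), (0, 3)].
Checking objective 9x + 3y at each vertex:
  (0, 0): 9*0 + 3*0 = 0
  (2, 0): 9*2 + 3*0 = 18
  (0, 3): 9*0 + 3*3 = 9
Maximum is 18 at (2, 0).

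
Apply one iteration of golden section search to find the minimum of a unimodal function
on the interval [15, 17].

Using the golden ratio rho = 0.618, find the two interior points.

Golden section search on [15, 17].
Golden ratio rho = 0.618 (approx).
Interior points:
  x_1 = 15 + (1-0.618)*2 = 15.7640
  x_2 = 15 + 0.618*2 = 16.2360
Compare f(x_1) and f(x_2) to determine which subinterval to keep.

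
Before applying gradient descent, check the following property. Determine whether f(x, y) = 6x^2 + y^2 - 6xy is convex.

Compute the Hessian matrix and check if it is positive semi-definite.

f(x,y) = 6x^2 + y^2 - 6xy
Hessian H = [[12, -6], [-6, 2]]
trace(H) = 14, det(H) = -12
Eigenvalues: (14 +/- sqrt(244)) / 2 = 14.81, -0.8102
Since not both eigenvalues positive, f is neither convex nor concave.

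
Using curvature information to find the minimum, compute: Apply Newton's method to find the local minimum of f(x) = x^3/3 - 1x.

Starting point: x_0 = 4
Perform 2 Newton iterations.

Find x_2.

f(x) = x^3/3 - 1x
f'(x) = x^2 - 1, f''(x) = 2x
Newton update: x_{n+1} = x_n - (x_n^2 - 1)/(2*x_n)
Step 1: x_0 = 4, f'=15, f''=8, x_1 = 17/8
Step 2: x_1 = 17/8, f'=225/64, f''=17/4, x_2 = 353/272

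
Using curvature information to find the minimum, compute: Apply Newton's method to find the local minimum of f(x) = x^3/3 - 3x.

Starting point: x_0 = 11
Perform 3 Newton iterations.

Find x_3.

f(x) = x^3/3 - 3x
f'(x) = x^2 - 3, f''(x) = 2x
Newton update: x_{n+1} = x_n - (x_n^2 - 3)/(2*x_n)
Step 1: x_0 = 11, f'=118, f''=22, x_1 = 62/11
Step 2: x_1 = 62/11, f'=3481/121, f''=124/11, x_2 = 4207/1364
Step 3: x_2 = 4207/1364, f'=12117361/1860496, f''=4207/682, x_3 = 23280337/11476696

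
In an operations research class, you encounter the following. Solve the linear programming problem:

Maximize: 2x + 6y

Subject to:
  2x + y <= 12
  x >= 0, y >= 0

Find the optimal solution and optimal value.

The feasible region has vertices at [(0, 0), (6, 0), (0, 12)].
Checking objective 2x + 6y at each vertex:
  (0, 0): 2*0 + 6*0 = 0
  (6, 0): 2*6 + 6*0 = 12
  (0, 12): 2*0 + 6*12 = 72
Maximum is 72 at (0, 12).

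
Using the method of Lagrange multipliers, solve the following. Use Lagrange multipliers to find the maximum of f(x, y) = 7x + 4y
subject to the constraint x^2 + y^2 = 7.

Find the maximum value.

Set up Lagrange conditions: grad f = lambda * grad g
  7 = 2*lambda*x
  4 = 2*lambda*y
From these: x/y = 7/4, so x = 7t, y = 4t for some t.
Substitute into constraint: (7t)^2 + (4t)^2 = 7
  t^2 * 65 = 7
  t = sqrt(7/65)
Maximum = 7*x + 4*y = (7^2 + 4^2)*t = 65 * sqrt(7/65) = sqrt(455)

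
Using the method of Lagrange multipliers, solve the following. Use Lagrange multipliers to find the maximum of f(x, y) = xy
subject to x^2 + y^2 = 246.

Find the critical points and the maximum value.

Lagrange conditions: y = 2*lambda*x and x = 2*lambda*y
If x = 0 then y = 0, violating the constraint, so x, y != 0.
Dividing: y/x = x/y => x^2 = y^2 => y = x or y = -x
Constraint: 2x^2 = 246 => x^2 = 123 => x = +/-sqrt(123)
Critical points: (sqrt(123), sqrt(123)), (-sqrt(123), -sqrt(123)), (sqrt(123), -sqrt(123)), (-sqrt(123), sqrt(123))
  y = x:  xy = x^2 = 123  at (sqrt(123), sqrt(123)) and (-sqrt(123), -sqrt(123))
  y = -x: xy = -x^2 = -123 at (sqrt(123), -sqrt(123)) and (-sqrt(123), sqrt(123))
Maximum xy = 123 at (sqrt(123), sqrt(123)) and (-sqrt(123), -sqrt(123))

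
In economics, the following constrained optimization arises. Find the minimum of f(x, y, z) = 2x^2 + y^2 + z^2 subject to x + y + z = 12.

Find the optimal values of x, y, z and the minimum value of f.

Using Lagrange multipliers on f = 2x^2 + y^2 + z^2 with constraint x + y + z = 12:
Conditions: 2*2*x = lambda, 2*1*y = lambda, 2*1*z = lambda
So x = lambda/4, y = lambda/2, z = lambda/2
Substituting into constraint: lambda * (5/4) = 12
lambda = 48/5
x = 12/5, y = 24/5, z = 24/5
Minimum value = 288/5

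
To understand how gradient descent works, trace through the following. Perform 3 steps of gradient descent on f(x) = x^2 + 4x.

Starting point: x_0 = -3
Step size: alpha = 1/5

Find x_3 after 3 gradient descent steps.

f(x) = x^2 + 4x, f'(x) = 2x + (4)
Step 1: f'(-3) = -2, x_1 = -3 - 1/5 * -2 = -13/5
Step 2: f'(-13/5) = -6/5, x_2 = -13/5 - 1/5 * -6/5 = -59/25
Step 3: f'(-59/25) = -18/25, x_3 = -59/25 - 1/5 * -18/25 = -277/125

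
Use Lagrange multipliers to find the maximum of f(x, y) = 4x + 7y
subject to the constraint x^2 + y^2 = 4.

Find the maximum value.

Set up Lagrange conditions: grad f = lambda * grad g
  4 = 2*lambda*x
  7 = 2*lambda*y
From these: x/y = 4/7, so x = 4t, y = 7t for some t.
Substitute into constraint: (4t)^2 + (7t)^2 = 4
  t^2 * 65 = 4
  t = sqrt(4/65)
Maximum = 4*x + 7*y = (4^2 + 7^2)*t = 65 * sqrt(4/65) = sqrt(260)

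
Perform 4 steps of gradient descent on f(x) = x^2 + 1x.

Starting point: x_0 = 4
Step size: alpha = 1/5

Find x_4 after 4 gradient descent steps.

f(x) = x^2 + 1x, f'(x) = 2x + (1)
Step 1: f'(4) = 9, x_1 = 4 - 1/5 * 9 = 11/5
Step 2: f'(11/5) = 27/5, x_2 = 11/5 - 1/5 * 27/5 = 28/25
Step 3: f'(28/25) = 81/25, x_3 = 28/25 - 1/5 * 81/25 = 59/125
Step 4: f'(59/125) = 243/125, x_4 = 59/125 - 1/5 * 243/125 = 52/625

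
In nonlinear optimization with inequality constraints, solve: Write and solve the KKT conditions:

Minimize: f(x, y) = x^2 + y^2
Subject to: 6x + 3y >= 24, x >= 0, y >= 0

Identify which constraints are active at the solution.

KKT conditions for min x^2 + y^2 s.t. 6x + 3y >= 24, x >= 0, y >= 0:
Stationarity: 2x = mu*6 + mu_x, 2y = mu*3 + mu_y, with mu, mu_x, mu_y >= 0
Complementary slackness: mu*(6x + 3y - 24) = 0, mu_x*x = 0, mu_y*y = 0
(0, 0) is infeasible (6*0 + 3*0 < 24), so if mu = 0 stationarity would force x = mu_x/2 >= 0, y = mu_y/2 >= 0 with mu_x*x = mu_y*y = 0, i.e. x = y = 0: contradiction. Hence mu > 0 and 6x + 3y = 24 is active.
Try x > 0, y > 0 (so mu_x = mu_y = 0): x = 6*mu/2, y = 3*mu/2
Substitute: 6*(6*mu/2) + 3*(3*mu/2) = 24
  mu*45/2 = 24 => mu = 16/15
x* = 16/5 > 0, y* = 8/5 > 0, consistent with mu_x = mu_y = 0.
f is convex and the constraints are linear, so this KKT point is the global minimum.
f* = 64/5
Active constraints: 6x + 3y >= 24 (holds with equality, mu = 16/15 > 0); x >= 0 and y >= 0 are inactive (mu_x = mu_y = 0).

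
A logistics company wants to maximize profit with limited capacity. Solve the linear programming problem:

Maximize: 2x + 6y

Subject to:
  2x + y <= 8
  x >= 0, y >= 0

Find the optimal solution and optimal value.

The feasible region has vertices at [(0, 0), (4, 0), (0, 8)].
Checking objective 2x + 6y at each vertex:
  (0, 0): 2*0 + 6*0 = 0
  (4, 0): 2*4 + 6*0 = 8
  (0, 8): 2*0 + 6*8 = 48
Maximum is 48 at (0, 8).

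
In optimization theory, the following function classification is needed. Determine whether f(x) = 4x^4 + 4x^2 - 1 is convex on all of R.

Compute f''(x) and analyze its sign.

f(x) = 4x^4 + 4x^2 - 1
f'(x) = 16x^3 + 8x
f''(x) = 48x^2 + 8
f''(x) = 48x^2 + 8 >= 8 > 0 for all x
Therefore, f is convex on R.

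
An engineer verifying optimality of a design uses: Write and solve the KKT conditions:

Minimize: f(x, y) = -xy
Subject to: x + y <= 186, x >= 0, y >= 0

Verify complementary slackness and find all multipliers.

Problem: min -xy s.t. x + y <= 186 (multiplier lambda), x >= 0 (mu_x), y >= 0 (mu_y)
KKT stationarity: -y + lambda - mu_x = 0, -x + lambda - mu_y = 0, with lambda, mu_x, mu_y >= 0
Complementary slackness: lambda*(x + y - 186) = 0, mu_x*x = 0, mu_y*y = 0
If lambda = 0: y = -mu_x <= 0 and x = -mu_y <= 0 force x = y = 0 with f = 0; but x = y = 93 is feasible with f = -8649 < 0, so this is not the minimum. Hence lambda > 0 and x + y = 186.
Try x > 0, y > 0 (so mu_x = mu_y = 0): y = lambda, x = lambda => x = y = lambda
x + y = 186 => 2*lambda = 186 => lambda = 93
x* = y* = 93 > 0, consistent with mu_x = mu_y = 0.
(Any feasible point with x = 0 or y = 0 has f = 0 > -8649, so the minimum is not on those boundaries.)
min(-xy) = -8649 (i.e. max xy = 8649)
Multipliers: lambda = 93, mu_x = 0, mu_y = 0
Complementary slackness: lambda*(x + y - 186) = 93*(93 + 93 - 186) = 0, mu_x*x = 0*93 = 0, mu_y*y = 0*93 = 0. Satisfied.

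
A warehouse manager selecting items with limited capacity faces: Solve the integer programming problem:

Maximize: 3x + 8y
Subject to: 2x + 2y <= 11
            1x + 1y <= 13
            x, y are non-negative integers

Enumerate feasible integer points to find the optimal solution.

Constraint 1: 2x + 2y <= 11
Constraint 2: 1x + 1y <= 13
Feasible x range (need y >= 0): 0 <= x <= min(11/2, 13/1) => x in {0, ..., 5}.
Enumerate feasible integer points row by row (the coefficient of y is 8 > 0, so for each x the largest feasible y gives the best value):
  x = 0: y <= min((11 - 2*0)/2, (13 - 1*0)/1) => y in {0, ..., 5}; best 3*0 + 8*5 = 40
  x = 1: y <= min((11 - 2*1)/2, (13 - 1*1)/1) => y in {0, ..., 4}; best 3*1 + 8*4 = 35
  x = 2: y <= min((11 - 2*2)/2, (13 - 1*2)/1) => y in {0, ..., 3}; best 3*2 + 8*3 = 30
  x = 3: y <= min((11 - 2*3)/2, (13 - 1*3)/1) => y in {0, ..., 2}; best 3*3 + 8*2 = 25
  x = 4: y <= min((11 - 2*4)/2, (13 - 1*4)/1) => y in {0, ..., 1}; best 3*4 + 8*1 = 20
  x = 5: y <= min((11 - 2*5)/2, (13 - 1*5)/1) => y in {0}; best 3*5 + 8*0 = 15
The maximum 3x + 8y = 40 is achieved at x = 0, y = 5.
Check: 2*0 + 2*5 = 10 <= 11 and 1*0 + 1*5 = 5 <= 13.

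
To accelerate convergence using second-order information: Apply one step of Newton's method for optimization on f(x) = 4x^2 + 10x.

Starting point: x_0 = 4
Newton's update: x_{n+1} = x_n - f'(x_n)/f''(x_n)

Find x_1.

f(x) = 4x^2 + 10x
f'(x) = 8x + (10), f''(x) = 8
Newton step: x_1 = x_0 - f'(x_0)/f''(x_0)
f'(4) = 42
x_1 = 4 - 42/8 = -5/4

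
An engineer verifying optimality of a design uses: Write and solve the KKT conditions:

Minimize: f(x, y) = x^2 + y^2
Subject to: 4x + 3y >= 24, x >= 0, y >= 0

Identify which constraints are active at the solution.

KKT conditions for min x^2 + y^2 s.t. 4x + 3y >= 24, x >= 0, y >= 0:
Stationarity: 2x = mu*4 + mu_x, 2y = mu*3 + mu_y, with mu, mu_x, mu_y >= 0
Complementary slackness: mu*(4x + 3y - 24) = 0, mu_x*x = 0, mu_y*y = 0
(0, 0) is infeasible (4*0 + 3*0 < 24), so if mu = 0 stationarity would force x = mu_x/2 >= 0, y = mu_y/2 >= 0 with mu_x*x = mu_y*y = 0, i.e. x = y = 0: contradiction. Hence mu > 0 and 4x + 3y = 24 is active.
Try x > 0, y > 0 (so mu_x = mu_y = 0): x = 4*mu/2, y = 3*mu/2
Substitute: 4*(4*mu/2) + 3*(3*mu/2) = 24
  mu*25/2 = 24 => mu = 48/25
x* = 96/25 > 0, y* = 72/25 > 0, consistent with mu_x = mu_y = 0.
f is convex and the constraints are linear, so this KKT point is the global minimum.
f* = 576/25
Active constraints: 4x + 3y >= 24 (holds with equality, mu = 48/25 > 0); x >= 0 and y >= 0 are inactive (mu_x = mu_y = 0).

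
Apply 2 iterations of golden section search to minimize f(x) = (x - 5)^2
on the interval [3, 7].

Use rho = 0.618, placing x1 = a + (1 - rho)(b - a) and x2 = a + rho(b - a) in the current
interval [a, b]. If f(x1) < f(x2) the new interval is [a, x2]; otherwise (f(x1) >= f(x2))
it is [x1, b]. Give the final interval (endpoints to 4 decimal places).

Golden section search for min of f(x) = (x - 5)^2 on [3, 7].
Each step: x1 = a + (1 - rho)(b - a), x2 = a + rho(b - a); if f(x1) < f(x2) keep [a, x2], otherwise keep [x1, b].
Step 1: [3.0000, 7.0000], x1=4.5280 (f=0.2228), x2=5.4720 (f=0.2228); f(x1) = f(x2) (tie, not '<') => keep [4.5280, 7.0000]
Step 2: [4.5280, 7.0000], x1=5.4723 (f=0.2231), x2=6.0557 (f=1.1145); f(x1) < f(x2) => keep [4.5280, 6.0557]
Final interval: [4.5280, 6.0557]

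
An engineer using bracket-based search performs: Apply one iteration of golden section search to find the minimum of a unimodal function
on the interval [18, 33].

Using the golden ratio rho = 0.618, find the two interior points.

Golden section search on [18, 33].
Golden ratio rho = 0.618 (approx).
Interior points:
  x_1 = 18 + (1-0.618)*15 = 23.7300
  x_2 = 18 + 0.618*15 = 27.2700
Compare f(x_1) and f(x_2) to determine which subinterval to keep.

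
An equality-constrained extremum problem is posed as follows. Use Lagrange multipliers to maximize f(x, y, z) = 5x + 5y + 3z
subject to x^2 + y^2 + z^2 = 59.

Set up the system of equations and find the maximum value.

Lagrange conditions: 5 = 2*lambda*x, 5 = 2*lambda*y, 3 = 2*lambda*z
So x:5 = y:5 = z:3, i.e. x = 5t, y = 5t, z = 3t
Constraint: t^2*(5^2 + 5^2 + 3^2) = 59
  t^2 * 59 = 59  =>  t = sqrt(1)
Maximum = 5*5t + 5*5t + 3*3t = 59*sqrt(1) = 59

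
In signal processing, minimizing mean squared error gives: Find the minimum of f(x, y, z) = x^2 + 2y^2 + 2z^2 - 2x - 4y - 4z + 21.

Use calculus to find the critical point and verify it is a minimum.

f(x,y,z) = x^2 + 2y^2 + 2z^2 - 2x - 4y - 4z + 21
df/dx = 2x + (-2) = 0 => x = 1
df/dy = 4y + (-4) = 0 => y = 1
df/dz = 4z + (-4) = 0 => z = 1
f(1,1,1) = 1*(1)^2 + 2*(1)^2 + 2*(1)^2 + -2*(1) + -4*(1) + -4*(1) + 21 = 16
Hessian is diagonal with entries 2, 4, 4 > 0, confirmed minimum.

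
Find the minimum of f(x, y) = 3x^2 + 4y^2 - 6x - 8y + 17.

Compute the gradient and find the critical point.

f(x,y) = 3x^2 + 4y^2 - 6x - 8y + 17
df/dx = 6x + (-6) = 0  =>  x = 1
df/dy = 8y + (-8) = 0  =>  y = 1
f(1, 1) = 3*(1)^2 + 4*(1)^2 + -6*(1) + -8*(1) + 17 = 10
Hessian is diagonal with entries 6, 8 > 0, so this is a minimum.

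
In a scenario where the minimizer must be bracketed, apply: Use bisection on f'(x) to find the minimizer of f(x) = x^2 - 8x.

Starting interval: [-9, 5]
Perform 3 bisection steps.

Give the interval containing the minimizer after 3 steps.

Finding critical point of f(x) = x^2 - 8x using bisection on f'(x) = 2x + -8.
f'(x) = 0 when x = 4.
Starting interval: [-9, 5]
Step 1: mid = -2, f'(mid) = -12, new interval = [-2, 5]
Step 2: mid = 3/2, f'(mid) = -5, new interval = [3/2, 5]
Step 3: mid = 13/4, f'(mid) = -3/2, new interval = [13/4, 5]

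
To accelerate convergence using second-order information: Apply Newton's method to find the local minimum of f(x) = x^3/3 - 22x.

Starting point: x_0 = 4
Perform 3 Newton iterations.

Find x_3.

f(x) = x^3/3 - 22x
f'(x) = x^2 - 22, f''(x) = 2x
Newton update: x_{n+1} = x_n - (x_n^2 - 22)/(2*x_n)
Step 1: x_0 = 4, f'=-6, f''=8, x_1 = 19/4
Step 2: x_1 = 19/4, f'=9/16, f''=19/2, x_2 = 713/152
Step 3: x_2 = 713/152, f'=81/23104, f''=713/76, x_3 = 1016657/216752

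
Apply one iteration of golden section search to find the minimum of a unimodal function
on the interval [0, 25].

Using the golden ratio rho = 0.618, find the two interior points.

Golden section search on [0, 25].
Golden ratio rho = 0.618 (approx).
Interior points:
  x_1 = 0 + (1-0.618)*25 = 9.5500
  x_2 = 0 + 0.618*25 = 15.4500
Compare f(x_1) and f(x_2) to determine which subinterval to keep.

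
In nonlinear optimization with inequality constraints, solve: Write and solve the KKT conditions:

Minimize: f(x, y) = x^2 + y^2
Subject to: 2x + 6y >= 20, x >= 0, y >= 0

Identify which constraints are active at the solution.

KKT conditions for min x^2 + y^2 s.t. 2x + 6y >= 20, x >= 0, y >= 0:
Stationarity: 2x = mu*2 + mu_x, 2y = mu*6 + mu_y, with mu, mu_x, mu_y >= 0
Complementary slackness: mu*(2x + 6y - 20) = 0, mu_x*x = 0, mu_y*y = 0
(0, 0) is infeasible (2*0 + 6*0 < 20), so if mu = 0 stationarity would force x = mu_x/2 >= 0, y = mu_y/2 >= 0 with mu_x*x = mu_y*y = 0, i.e. x = y = 0: contradiction. Hence mu > 0 and 2x + 6y = 20 is active.
Try x > 0, y > 0 (so mu_x = mu_y = 0): x = 2*mu/2, y = 6*mu/2
Substitute: 2*(2*mu/2) + 6*(6*mu/2) = 20
  mu*40/2 = 20 => mu = 1
x* = 1 > 0, y* = 3 > 0, consistent with mu_x = mu_y = 0.
f is convex and the constraints are linear, so this KKT point is the global minimum.
f* = 10
Active constraints: 2x + 6y >= 20 (holds with equality, mu = 1 > 0); x >= 0 and y >= 0 are inactive (mu_x = mu_y = 0).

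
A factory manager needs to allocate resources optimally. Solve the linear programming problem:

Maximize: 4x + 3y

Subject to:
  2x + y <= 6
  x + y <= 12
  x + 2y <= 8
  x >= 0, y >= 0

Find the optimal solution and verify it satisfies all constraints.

Feasible vertices: (0, 0), (0, 4), (4/3, 10/3), (3, 0)
Objective 4x + 3y at each vertex:
  (0, 0): 0
  (0, 4): 12
  (4/3, 10/3): 46/3
  (3, 0): 12
Maximum is 46/3 at (4/3, 10/3).
Verify constraints at (x, y) = (4/3, 10/3):
  2*(4/3) + 1*(10/3) = 6 <= 6 (active)
  1*(4/3) + 1*(10/3) = 14/3 <= 12
  1*(4/3) + 2*(10/3) = 8 <= 8 (active)
  x = 4/3 >= 0, y = 10/3 >= 0. All constraints satisfied.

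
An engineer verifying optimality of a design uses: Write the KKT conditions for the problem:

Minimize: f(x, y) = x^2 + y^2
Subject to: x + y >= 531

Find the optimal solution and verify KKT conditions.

KKT conditions for min x^2 + y^2 s.t. x + y >= 531:
Stationarity: 2x = mu, 2y = mu
So x = y = mu/2.
Complementary slackness: mu*(x + y - 531) = 0
Primal feasibility: x + y >= 531; dual feasibility: mu >= 0
If mu = 0 then x = y = 0, but 0 + 0 < 531 is infeasible, so the constraint is active.
Constraint active: x + y = 2*(mu/2) = 531 => mu = 531
x = y = 531/2, f = 281961/2
Verify: stationarity 2*(531/2) = 531 = mu; primal 531/2 + 531/2 = 531 >= 531; dual mu = 531 >= 0; complementary slackness 531*(531 - 531) = 0. All KKT conditions hold.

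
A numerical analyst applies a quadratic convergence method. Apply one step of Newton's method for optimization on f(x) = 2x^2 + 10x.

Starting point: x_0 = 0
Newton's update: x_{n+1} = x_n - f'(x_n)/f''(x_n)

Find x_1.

f(x) = 2x^2 + 10x
f'(x) = 4x + (10), f''(x) = 4
Newton step: x_1 = x_0 - f'(x_0)/f''(x_0)
f'(0) = 10
x_1 = 0 - 10/4 = -5/2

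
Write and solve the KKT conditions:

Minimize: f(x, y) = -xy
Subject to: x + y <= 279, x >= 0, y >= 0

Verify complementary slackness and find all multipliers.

Problem: min -xy s.t. x + y <= 279 (multiplier lambda), x >= 0 (mu_x), y >= 0 (mu_y)
KKT stationarity: -y + lambda - mu_x = 0, -x + lambda - mu_y = 0, with lambda, mu_x, mu_y >= 0
Complementary slackness: lambda*(x + y - 279) = 0, mu_x*x = 0, mu_y*y = 0
If lambda = 0: y = -mu_x <= 0 and x = -mu_y <= 0 force x = y = 0 with f = 0; but x = y = 279/2 is feasible with f = -77841/4 < 0, so this is not the minimum. Hence lambda > 0 and x + y = 279.
Try x > 0, y > 0 (so mu_x = mu_y = 0): y = lambda, x = lambda => x = y = lambda
x + y = 279 => 2*lambda = 279 => lambda = 279/2
x* = y* = 279/2 > 0, consistent with mu_x = mu_y = 0.
(Any feasible point with x = 0 or y = 0 has f = 0 > -77841/4, so the minimum is not on those boundaries.)
min(-xy) = -77841/4 (i.e. max xy = 77841/4)
Multipliers: lambda = 279/2, mu_x = 0, mu_y = 0
Complementary slackness: lambda*(x + y - 279) = 279/2*(279/2 + 279/2 - 279) = 0, mu_x*x = 0*279/2 = 0, mu_y*y = 0*279/2 = 0. Satisfied.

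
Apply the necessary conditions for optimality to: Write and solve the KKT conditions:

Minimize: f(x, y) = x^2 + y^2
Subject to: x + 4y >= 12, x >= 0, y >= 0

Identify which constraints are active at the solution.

KKT conditions for min x^2 + y^2 s.t. 1x + 4y >= 12, x >= 0, y >= 0:
Stationarity: 2x = mu*1 + mu_x, 2y = mu*4 + mu_y, with mu, mu_x, mu_y >= 0
Complementary slackness: mu*(x + 4y - 12) = 0, mu_x*x = 0, mu_y*y = 0
(0, 0) is infeasible (1*0 + 4*0 < 12), so if mu = 0 stationarity would force x = mu_x/2 >= 0, y = mu_y/2 >= 0 with mu_x*x = mu_y*y = 0, i.e. x = y = 0: contradiction. Hence mu > 0 and x + 4y = 12 is active.
Try x > 0, y > 0 (so mu_x = mu_y = 0): x = 1*mu/2, y = 4*mu/2
Substitute: 1*(1*mu/2) + 4*(4*mu/2) = 12
  mu*17/2 = 12 => mu = 24/17
x* = 12/17 > 0, y* = 48/17 > 0, consistent with mu_x = mu_y = 0.
f is convex and the constraints are linear, so this KKT point is the global minimum.
f* = 144/17
Active constraints: x + 4y >= 12 (holds with equality, mu = 24/17 > 0); x >= 0 and y >= 0 are inactive (mu_x = mu_y = 0).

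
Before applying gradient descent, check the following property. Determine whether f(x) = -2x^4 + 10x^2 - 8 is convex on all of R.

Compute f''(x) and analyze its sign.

f(x) = -2x^4 + 10x^2 - 8
f'(x) = -8x^3 + 20x
f''(x) = -24x^2 + 20
f''(x) = -24x^2 + 20 -> -inf as |x| -> inf
Therefore, f is not globally convex on R.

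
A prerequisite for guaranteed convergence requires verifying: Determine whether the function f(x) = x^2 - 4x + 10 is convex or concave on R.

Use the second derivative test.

f(x) = x^2 - 4x + 10
f'(x) = 2x - 4
f''(x) = 2
Since f''(x) = 2 > 0 for all x, f is convex on R.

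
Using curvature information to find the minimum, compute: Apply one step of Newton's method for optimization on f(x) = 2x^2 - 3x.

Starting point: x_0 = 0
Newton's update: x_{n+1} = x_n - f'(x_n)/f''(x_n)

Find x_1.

f(x) = 2x^2 - 3x
f'(x) = 4x + (-3), f''(x) = 4
Newton step: x_1 = x_0 - f'(x_0)/f''(x_0)
f'(0) = -3
x_1 = 0 - -3/4 = 3/4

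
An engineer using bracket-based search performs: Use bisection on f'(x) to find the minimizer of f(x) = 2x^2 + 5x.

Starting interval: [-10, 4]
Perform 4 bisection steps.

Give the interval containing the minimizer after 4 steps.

Finding critical point of f(x) = 2x^2 + 5x using bisection on f'(x) = 4x + 5.
f'(x) = 0 when x = -5/4.
Starting interval: [-10, 4]
Step 1: mid = -3, f'(mid) = -7, new interval = [-3, 4]
Step 2: mid = 1/2, f'(mid) = 7, new interval = [-3, 1/2]
Step 3: mid = -5/4, f'(mid) = 0, new interval = [-5/4, -5/4]
Step 4: mid = -5/4, f'(mid) = 0, new interval = [-5/4, -5/4]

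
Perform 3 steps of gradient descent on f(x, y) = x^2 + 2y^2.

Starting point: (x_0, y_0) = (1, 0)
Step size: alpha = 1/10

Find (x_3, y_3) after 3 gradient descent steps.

f(x,y) = x^2 + 2y^2
grad_x = 2x + 0y, grad_y = 4y + 0x
Step 1: grad = (2, 0), (4/5, 0)
Step 2: grad = (8/5, 0), (16/25, 0)
Step 3: grad = (32/25, 0), (64/125, 0)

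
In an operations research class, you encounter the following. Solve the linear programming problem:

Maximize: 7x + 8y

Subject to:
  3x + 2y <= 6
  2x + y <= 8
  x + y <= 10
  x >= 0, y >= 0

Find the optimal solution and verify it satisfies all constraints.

Feasible vertices: (0, 0), (0, 3), (2, 0)
Objective 7x + 8y at each vertex:
  (0, 0): 0
  (0, 3): 24
  (2, 0): 14
Maximum is 24 at (0, 3).
Verify constraints at (x, y) = (0, 3):
  3*0 + 2*3 = 6 <= 6 (active)
  2*0 + 1*3 = 3 <= 8
  1*0 + 1*3 = 3 <= 10
  x = 0 >= 0, y = 3 >= 0. All constraints satisfied.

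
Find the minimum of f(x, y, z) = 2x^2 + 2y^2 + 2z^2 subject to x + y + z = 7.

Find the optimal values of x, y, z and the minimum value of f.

Using Lagrange multipliers on f = 2x^2 + 2y^2 + 2z^2 with constraint x + y + z = 7:
Conditions: 2*2*x = lambda, 2*2*y = lambda, 2*2*z = lambda
So x = lambda/4, y = lambda/4, z = lambda/4
Substituting into constraint: lambda * (3/4) = 7
lambda = 28/3
x = 7/3, y = 7/3, z = 7/3
Minimum value = 98/3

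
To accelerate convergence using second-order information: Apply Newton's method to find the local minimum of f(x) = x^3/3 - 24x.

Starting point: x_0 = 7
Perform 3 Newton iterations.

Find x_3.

f(x) = x^3/3 - 24x
f'(x) = x^2 - 24, f''(x) = 2x
Newton update: x_{n+1} = x_n - (x_n^2 - 24)/(2*x_n)
Step 1: x_0 = 7, f'=25, f''=14, x_1 = 73/14
Step 2: x_1 = 73/14, f'=625/196, f''=73/7, x_2 = 10033/2044
Step 3: x_2 = 10033/2044, f'=390625/4177936, f''=10033/1022, x_3 = 200931553/41014904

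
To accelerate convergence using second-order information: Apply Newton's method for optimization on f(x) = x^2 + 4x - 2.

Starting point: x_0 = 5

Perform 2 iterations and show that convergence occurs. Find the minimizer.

f(x) = x^2 + 4x - 2, f'(x) = 2x + (4), f''(x) = 2
Step 1: f'(5) = 14, x_1 = 5 - 14/2 = -2
Step 2: f'(-2) = 0, x_2 = -2 (converged)
Newton's method converges in 1 step for quadratics.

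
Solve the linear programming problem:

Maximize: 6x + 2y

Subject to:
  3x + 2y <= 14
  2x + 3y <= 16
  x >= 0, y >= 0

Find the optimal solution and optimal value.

Feasible vertices: (0, 0), (0, 16/3), (2, 4), (14/3, 0)
Objective 6x + 2y at each:
  (0, 0): 0
  (0, 16/3): 32/3
  (2, 4): 20
  (14/3, 0): 28
Maximum is 28 at (14/3, 0).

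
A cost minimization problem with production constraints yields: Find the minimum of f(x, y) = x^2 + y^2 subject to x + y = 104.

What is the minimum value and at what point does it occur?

Substitute y = 104 - x into f(x,y) = x^2 + y^2:
g(x) = x^2 + (104 - x)^2 = 2x^2 - 208x + 10816
g'(x) = 4x - 208 = 0  =>  x = 52
y = 104 - 52 = 52
Minimum value = 52^2 + 52^2 = 5408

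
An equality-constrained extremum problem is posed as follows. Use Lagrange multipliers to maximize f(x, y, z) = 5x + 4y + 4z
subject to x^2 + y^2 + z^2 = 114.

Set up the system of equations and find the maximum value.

Lagrange conditions: 5 = 2*lambda*x, 4 = 2*lambda*y, 4 = 2*lambda*z
So x:5 = y:4 = z:4, i.e. x = 5t, y = 4t, z = 4t
Constraint: t^2*(5^2 + 4^2 + 4^2) = 114
  t^2 * 57 = 114  =>  t = sqrt(2)
Maximum = 5*5t + 4*4t + 4*4t = 57*sqrt(2) = sqrt(6498)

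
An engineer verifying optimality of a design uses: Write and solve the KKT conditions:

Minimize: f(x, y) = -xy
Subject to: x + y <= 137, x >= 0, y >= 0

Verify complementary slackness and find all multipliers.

Problem: min -xy s.t. x + y <= 137 (multiplier lambda), x >= 0 (mu_x), y >= 0 (mu_y)
KKT stationarity: -y + lambda - mu_x = 0, -x + lambda - mu_y = 0, with lambda, mu_x, mu_y >= 0
Complementary slackness: lambda*(x + y - 137) = 0, mu_x*x = 0, mu_y*y = 0
If lambda = 0: y = -mu_x <= 0 and x = -mu_y <= 0 force x = y = 0 with f = 0; but x = y = 137/2 is feasible with f = -18769/4 < 0, so this is not the minimum. Hence lambda > 0 and x + y = 137.
Try x > 0, y > 0 (so mu_x = mu_y = 0): y = lambda, x = lambda => x = y = lambda
x + y = 137 => 2*lambda = 137 => lambda = 137/2
x* = y* = 137/2 > 0, consistent with mu_x = mu_y = 0.
(Any feasible point with x = 0 or y = 0 has f = 0 > -18769/4, so the minimum is not on those boundaries.)
min(-xy) = -18769/4 (i.e. max xy = 18769/4)
Multipliers: lambda = 137/2, mu_x = 0, mu_y = 0
Complementary slackness: lambda*(x + y - 137) = 137/2*(137/2 + 137/2 - 137) = 0, mu_x*x = 0*137/2 = 0, mu_y*y = 0*137/2 = 0. Satisfied.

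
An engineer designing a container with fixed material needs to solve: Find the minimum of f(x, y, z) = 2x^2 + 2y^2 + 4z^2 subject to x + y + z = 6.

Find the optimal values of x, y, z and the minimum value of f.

Using Lagrange multipliers on f = 2x^2 + 2y^2 + 4z^2 with constraint x + y + z = 6:
Conditions: 2*2*x = lambda, 2*2*y = lambda, 2*4*z = lambda
So x = lambda/4, y = lambda/4, z = lambda/8
Substituting into constraint: lambda * (5/8) = 6
lambda = 48/5
x = 12/5, y = 12/5, z = 6/5
Minimum value = 144/5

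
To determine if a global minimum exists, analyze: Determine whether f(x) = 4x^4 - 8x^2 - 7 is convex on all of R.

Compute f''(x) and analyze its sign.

f(x) = 4x^4 - 8x^2 - 7
f'(x) = 16x^3 + -16x
f''(x) = 48x^2 + -16
f''(0) = -16 < 0, so not convex near x = 0
Therefore, f is not globally convex on R.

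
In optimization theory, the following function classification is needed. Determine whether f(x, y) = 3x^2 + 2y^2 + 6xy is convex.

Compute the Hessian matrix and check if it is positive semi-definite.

f(x,y) = 3x^2 + 2y^2 + 6xy
Hessian H = [[6, 6], [6, 4]]
trace(H) = 10, det(H) = -12
Eigenvalues: (10 +/- sqrt(148)) / 2 = 11.08, -1.083
Since not both eigenvalues positive, f is neither convex nor concave.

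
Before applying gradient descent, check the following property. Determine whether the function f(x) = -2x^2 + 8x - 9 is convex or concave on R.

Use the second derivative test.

f(x) = -2x^2 + 8x - 9
f'(x) = -4x + 8
f''(x) = -4
Since f''(x) = -4 < 0 for all x, f is concave on R.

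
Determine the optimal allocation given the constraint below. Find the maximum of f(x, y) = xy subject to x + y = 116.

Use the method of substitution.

Substitute y = 116 - x into f(x,y) = xy:
g(x) = x(116 - x) = 116x - x^2
g'(x) = 116 - 2x = 0  =>  x = 58
y = 116 - 58 = 58
Maximum value = 58 * 58 = 3364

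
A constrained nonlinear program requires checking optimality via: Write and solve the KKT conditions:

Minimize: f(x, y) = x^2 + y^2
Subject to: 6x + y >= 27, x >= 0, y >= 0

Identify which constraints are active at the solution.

KKT conditions for min x^2 + y^2 s.t. 6x + 1y >= 27, x >= 0, y >= 0:
Stationarity: 2x = mu*6 + mu_x, 2y = mu*1 + mu_y, with mu, mu_x, mu_y >= 0
Complementary slackness: mu*(6x + y - 27) = 0, mu_x*x = 0, mu_y*y = 0
(0, 0) is infeasible (6*0 + 1*0 < 27), so if mu = 0 stationarity would force x = mu_x/2 >= 0, y = mu_y/2 >= 0 with mu_x*x = mu_y*y = 0, i.e. x = y = 0: contradiction. Hence mu > 0 and 6x + y = 27 is active.
Try x > 0, y > 0 (so mu_x = mu_y = 0): x = 6*mu/2, y = 1*mu/2
Substitute: 6*(6*mu/2) + 1*(1*mu/2) = 27
  mu*37/2 = 27 => mu = 54/37
x* = 162/37 > 0, y* = 27/37 > 0, consistent with mu_x = mu_y = 0.
f is convex and the constraints are linear, so this KKT point is the global minimum.
f* = 729/37
Active constraints: 6x + y >= 27 (holds with equality, mu = 54/37 > 0); x >= 0 and y >= 0 are inactive (mu_x = mu_y = 0).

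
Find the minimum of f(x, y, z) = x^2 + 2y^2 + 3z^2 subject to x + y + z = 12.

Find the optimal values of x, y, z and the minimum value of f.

Using Lagrange multipliers on f = x^2 + 2y^2 + 3z^2 with constraint x + y + z = 12:
Conditions: 2*1*x = lambda, 2*2*y = lambda, 2*3*z = lambda
So x = lambda/2, y = lambda/4, z = lambda/6
Substituting into constraint: lambda * (11/12) = 12
lambda = 144/11
x = 72/11, y = 36/11, z = 24/11
Minimum value = 864/11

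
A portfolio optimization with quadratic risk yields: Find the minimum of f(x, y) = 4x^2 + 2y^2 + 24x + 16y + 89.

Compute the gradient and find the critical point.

f(x,y) = 4x^2 + 2y^2 + 24x + 16y + 89
df/dx = 8x + (24) = 0  =>  x = -3
df/dy = 4y + (16) = 0  =>  y = -4
f(-3, -4) = 4*(-3)^2 + 2*(-4)^2 + 24*(-3) + 16*(-4) + 89 = 21
Hessian is diagonal with entries 8, 4 > 0, so this is a minimum.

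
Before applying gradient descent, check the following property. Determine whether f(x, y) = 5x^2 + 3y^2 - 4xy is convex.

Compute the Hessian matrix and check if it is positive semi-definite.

f(x,y) = 5x^2 + 3y^2 - 4xy
Hessian H = [[10, -4], [-4, 6]]
trace(H) = 16, det(H) = 44
Eigenvalues: (16 +/- sqrt(80)) / 2 = 12.47, 3.528
Since both eigenvalues > 0, f is convex.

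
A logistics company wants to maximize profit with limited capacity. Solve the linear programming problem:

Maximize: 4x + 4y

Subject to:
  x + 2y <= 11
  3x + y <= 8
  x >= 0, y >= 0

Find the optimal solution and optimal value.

Feasible vertices: (0, 0), (0, 11/2), (1, 5), (8/3, 0)
Objective 4x + 4y at each:
  (0, 0): 0
  (0, 11/2): 22
  (1, 5): 24
  (8/3, 0): 32/3
Maximum is 24 at (1, 5).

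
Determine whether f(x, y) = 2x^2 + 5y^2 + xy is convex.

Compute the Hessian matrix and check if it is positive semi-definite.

f(x,y) = 2x^2 + 5y^2 + xy
Hessian H = [[4, 1], [1, 10]]
trace(H) = 14, det(H) = 39
Eigenvalues: (14 +/- sqrt(40)) / 2 = 10.16, 3.838
Since both eigenvalues > 0, f is convex.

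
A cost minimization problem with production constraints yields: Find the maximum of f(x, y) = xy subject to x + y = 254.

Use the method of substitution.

Substitute y = 254 - x into f(x,y) = xy:
g(x) = x(254 - x) = 254x - x^2
g'(x) = 254 - 2x = 0  =>  x = 127
y = 254 - 127 = 127
Maximum value = 127 * 127 = 16129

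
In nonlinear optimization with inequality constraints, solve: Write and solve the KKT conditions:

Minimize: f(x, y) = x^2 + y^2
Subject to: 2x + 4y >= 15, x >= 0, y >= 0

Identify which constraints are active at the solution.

KKT conditions for min x^2 + y^2 s.t. 2x + 4y >= 15, x >= 0, y >= 0:
Stationarity: 2x = mu*2 + mu_x, 2y = mu*4 + mu_y, with mu, mu_x, mu_y >= 0
Complementary slackness: mu*(2x + 4y - 15) = 0, mu_x*x = 0, mu_y*y = 0
(0, 0) is infeasible (2*0 + 4*0 < 15), so if mu = 0 stationarity would force x = mu_x/2 >= 0, y = mu_y/2 >= 0 with mu_x*x = mu_y*y = 0, i.e. x = y = 0: contradiction. Hence mu > 0 and 2x + 4y = 15 is active.
Try x > 0, y > 0 (so mu_x = mu_y = 0): x = 2*mu/2, y = 4*mu/2
Substitute: 2*(2*mu/2) + 4*(4*mu/2) = 15
  mu*20/2 = 15 => mu = 3/2
x* = 3/2 > 0, y* = 3 > 0, consistent with mu_x = mu_y = 0.
f is convex and the constraints are linear, so this KKT point is the global minimum.
f* = 45/4
Active constraints: 2x + 4y >= 15 (holds with equality, mu = 3/2 > 0); x >= 0 and y >= 0 are inactive (mu_x = mu_y = 0).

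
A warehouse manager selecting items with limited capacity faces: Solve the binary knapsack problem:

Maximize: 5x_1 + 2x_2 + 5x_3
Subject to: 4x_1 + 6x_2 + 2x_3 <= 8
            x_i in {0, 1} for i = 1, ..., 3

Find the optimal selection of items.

Items: item 1 (v=5, w=4), item 2 (v=2, w=6), item 3 (v=5, w=2)
Capacity: 8
Checking all 8 subsets (w = total weight, v = total value):
  {}: w = 0, v = 0
  {1}: w = 4, v = 5
  {2}: w = 6, v = 2
  {3}: w = 2, v = 5
  {1, 2}: w = 10 > 8, infeasible
  {1, 3}: w = 6, v = 10
  {2, 3}: w = 8, v = 7
  {1, 2, 3}: w = 12 > 8, infeasible
Best feasible subset: items [1, 3]
Total weight: 6 <= 8, total value: 10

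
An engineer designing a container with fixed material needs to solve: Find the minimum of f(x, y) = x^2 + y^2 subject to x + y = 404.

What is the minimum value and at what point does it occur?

Substitute y = 404 - x into f(x,y) = x^2 + y^2:
g(x) = x^2 + (404 - x)^2 = 2x^2 - 808x + 163216
g'(x) = 4x - 808 = 0  =>  x = 202
y = 404 - 202 = 202
Minimum value = 202^2 + 202^2 = 81608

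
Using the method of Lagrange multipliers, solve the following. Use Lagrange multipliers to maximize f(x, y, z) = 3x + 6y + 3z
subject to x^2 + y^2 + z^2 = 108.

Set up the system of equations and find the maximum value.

Lagrange conditions: 3 = 2*lambda*x, 6 = 2*lambda*y, 3 = 2*lambda*z
So x:3 = y:6 = z:3, i.e. x = 3t, y = 6t, z = 3t
Constraint: t^2*(3^2 + 6^2 + 3^2) = 108
  t^2 * 54 = 108  =>  t = sqrt(2)
Maximum = 3*3t + 6*6t + 3*3t = 54*sqrt(2) = sqrt(5832)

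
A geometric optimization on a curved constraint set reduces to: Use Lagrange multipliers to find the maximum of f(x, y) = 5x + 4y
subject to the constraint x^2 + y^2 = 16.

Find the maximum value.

Set up Lagrange conditions: grad f = lambda * grad g
  5 = 2*lambda*x
  4 = 2*lambda*y
From these: x/y = 5/4, so x = 5t, y = 4t for some t.
Substitute into constraint: (5t)^2 + (4t)^2 = 16
  t^2 * 41 = 16
  t = sqrt(16/41)
Maximum = 5*x + 4*y = (5^2 + 4^2)*t = 41 * sqrt(16/41) = sqrt(656)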